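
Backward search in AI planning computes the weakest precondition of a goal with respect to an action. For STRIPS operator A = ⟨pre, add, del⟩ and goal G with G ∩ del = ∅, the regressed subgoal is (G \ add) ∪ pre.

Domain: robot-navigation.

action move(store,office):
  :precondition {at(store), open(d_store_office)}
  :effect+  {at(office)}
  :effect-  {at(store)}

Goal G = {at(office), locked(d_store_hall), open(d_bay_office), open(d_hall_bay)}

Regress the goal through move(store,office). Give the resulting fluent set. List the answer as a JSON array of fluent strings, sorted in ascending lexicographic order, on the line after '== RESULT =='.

Compute (G \ add) ∪ pre:
  G ∩ del = {}  (empty — regression defined)
  G \ add = {at(office), locked(d_store_hall), open(d_bay_office), open(d_hall_bay)} \ {at(office)} = {locked(d_store_hall), open(d_bay_office), open(d_hall_bay)}
  ∪ pre   = {locked(d_store_hall), open(d_bay_office), open(d_hall_bay)} ∪ {at(store), open(d_store_office)}
          = {at(store), locked(d_store_hall), open(d_bay_office), open(d_hall_bay), open(d_store_office)}

== RESULT ==
["at(store)", "locked(d_store_hall)", "open(d_bay_office)", "open(d_hall_bay)", "open(d_store_office)"]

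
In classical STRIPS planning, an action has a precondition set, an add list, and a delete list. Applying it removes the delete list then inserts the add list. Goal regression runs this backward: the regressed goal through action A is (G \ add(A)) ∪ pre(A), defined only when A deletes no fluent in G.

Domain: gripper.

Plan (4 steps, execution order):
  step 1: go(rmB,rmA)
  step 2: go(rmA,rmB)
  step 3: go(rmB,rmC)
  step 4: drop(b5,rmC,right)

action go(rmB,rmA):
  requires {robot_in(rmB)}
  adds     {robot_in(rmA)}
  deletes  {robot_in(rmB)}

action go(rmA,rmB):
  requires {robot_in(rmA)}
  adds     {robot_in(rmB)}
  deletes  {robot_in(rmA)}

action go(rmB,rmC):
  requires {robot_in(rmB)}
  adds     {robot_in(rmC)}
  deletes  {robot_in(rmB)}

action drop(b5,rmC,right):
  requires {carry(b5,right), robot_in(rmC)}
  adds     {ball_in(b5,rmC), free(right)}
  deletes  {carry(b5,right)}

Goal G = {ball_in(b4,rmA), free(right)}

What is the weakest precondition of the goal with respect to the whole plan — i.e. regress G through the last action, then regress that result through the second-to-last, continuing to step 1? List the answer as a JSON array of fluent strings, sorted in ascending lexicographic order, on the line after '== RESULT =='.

Work backward from the goal:
  through step 4 (drop(b5,rmC,right)): drop {free(right)}, keep {ball_in(b4,rmA)}, require {carry(b5,right), robot_in(rmC)}
    → {ball_in(b4,rmA), carry(b5,right), robot_in(rmC)}
  through step 3 (go(rmB,rmC)): drop {robot_in(rmC)}, keep {ball_in(b4,rmA), carry(b5,right)}, require {robot_in(rmB)}
    → {ball_in(b4,rmA), carry(b5,right), robot_in(rmB)}
  through step 2 (go(rmA,rmB)): drop {robot_in(rmB)}, keep {ball_in(b4,rmA), carry(b5,right)}, require {robot_in(rmA)}
    → {ball_in(b4,rmA), carry(b5,right), robot_in(rmA)}
  through step 1 (go(rmB,rmA)): drop {robot_in(rmA)}, keep {ball_in(b4,rmA), carry(b5,right)}, require {robot_in(rmB)}
    → {ball_in(b4,rmA), carry(b5,right), robot_in(rmB)}

== RESULT ==
["ball_in(b4,rmA)", "carry(b5,right)", "robot_in(rmB)"]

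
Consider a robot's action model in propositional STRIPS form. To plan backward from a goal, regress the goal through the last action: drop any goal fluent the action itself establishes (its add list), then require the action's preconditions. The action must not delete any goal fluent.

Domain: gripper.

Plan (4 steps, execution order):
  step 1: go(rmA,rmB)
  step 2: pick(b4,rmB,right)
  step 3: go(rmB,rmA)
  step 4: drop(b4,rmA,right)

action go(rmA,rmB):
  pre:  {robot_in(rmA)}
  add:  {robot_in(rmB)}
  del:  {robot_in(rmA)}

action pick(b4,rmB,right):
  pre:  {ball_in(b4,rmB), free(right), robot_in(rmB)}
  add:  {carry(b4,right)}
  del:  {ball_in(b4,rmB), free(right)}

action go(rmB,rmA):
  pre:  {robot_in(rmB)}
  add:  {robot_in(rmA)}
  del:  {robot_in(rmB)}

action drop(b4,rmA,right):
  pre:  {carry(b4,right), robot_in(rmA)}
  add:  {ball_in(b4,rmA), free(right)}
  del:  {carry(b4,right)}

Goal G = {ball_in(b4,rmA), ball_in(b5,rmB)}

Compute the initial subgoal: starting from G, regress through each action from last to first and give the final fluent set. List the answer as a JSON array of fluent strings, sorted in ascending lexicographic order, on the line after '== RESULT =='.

Regress step by step:
  through step 4 (drop(b4,rmA,right)): drop {ball_in(b4,rmA)}, keep {ball_in(b5,rmB)}, require {carry(b4,right), robot_in(rmA)}
    → {ball_in(b5,rmB), carry(b4,right), robot_in(rmA)}
  through step 3 (go(rmB,rmA)): drop {robot_in(rmA)}, keep {ball_in(b5,rmB), carry(b4,right)}, require {robot_in(rmB)}
    → {ball_in(b5,rmB), carry(b4,right), robot_in(rmB)}
  through step 2 (pick(b4,rmB,right)): drop {carry(b4,right)}, keep {ball_in(b5,rmB), robot_in(rmB)}, require {ball_in(b4,rmB), free(right), robot_in(rmB)}
    → {ball_in(b4,rmB), ball_in(b5,rmB), free(right), robot_in(rmB)}
  through step 1 (go(rmA,rmB)): drop {robot_in(rmB)}, keep {ball_in(b4,rmB), ball_in(b5,rmB), free(right)}, require {robot_in(rmA)}
    → {ball_in(b4,rmB), ball_in(b5,rmB), free(right), robot_in(rmA)}

== RESULT ==
["ball_in(b4,rmB)", "ball_in(b5,rmB)", "free(right)", "robot_in(rmA)"]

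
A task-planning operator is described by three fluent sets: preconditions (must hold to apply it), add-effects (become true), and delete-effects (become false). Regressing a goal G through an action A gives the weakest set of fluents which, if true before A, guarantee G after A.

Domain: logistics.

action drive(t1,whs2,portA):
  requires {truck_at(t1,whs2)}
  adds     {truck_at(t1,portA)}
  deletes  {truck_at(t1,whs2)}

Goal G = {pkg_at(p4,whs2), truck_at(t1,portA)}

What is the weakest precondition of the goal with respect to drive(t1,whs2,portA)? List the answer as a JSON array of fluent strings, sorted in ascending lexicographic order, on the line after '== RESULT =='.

Regress:
  G ∩ del = {}  (empty — regression defined)
  G \ add = {pkg_at(p4,whs2), truck_at(t1,portA)} \ {truck_at(t1,portA)} = {pkg_at(p4,whs2)}
  ∪ pre   = {pkg_at(p4,whs2)} ∪ {truck_at(t1,whs2)}
          = {pkg_at(p4,whs2), truck_at(t1,whs2)}

== RESULT ==
["pkg_at(p4,whs2)", "truck_at(t1,whs2)"]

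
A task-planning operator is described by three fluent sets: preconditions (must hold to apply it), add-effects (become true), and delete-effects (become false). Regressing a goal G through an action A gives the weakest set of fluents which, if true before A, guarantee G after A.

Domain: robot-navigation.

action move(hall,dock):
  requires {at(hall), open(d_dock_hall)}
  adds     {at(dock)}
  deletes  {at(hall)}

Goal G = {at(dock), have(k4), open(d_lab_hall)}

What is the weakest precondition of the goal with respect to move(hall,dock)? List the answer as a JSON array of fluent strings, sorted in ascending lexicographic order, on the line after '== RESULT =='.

Regress:
  G ∩ del = {}  (empty — regression defined)
  G \ add = {at(dock), have(k4), open(d_lab_hall)} \ {at(dock)} = {have(k4), open(d_lab_hall)}
  ∪ pre   = {have(k4), open(d_lab_hall)} ∪ {at(hall), open(d_dock_hall)}
          = {at(hall), have(k4), open(d_dock_hall), open(d_lab_hall)}

== RESULT ==
["at(hall)", "have(k4)", "open(d_dock_hall)", "open(d_lab_hall)"]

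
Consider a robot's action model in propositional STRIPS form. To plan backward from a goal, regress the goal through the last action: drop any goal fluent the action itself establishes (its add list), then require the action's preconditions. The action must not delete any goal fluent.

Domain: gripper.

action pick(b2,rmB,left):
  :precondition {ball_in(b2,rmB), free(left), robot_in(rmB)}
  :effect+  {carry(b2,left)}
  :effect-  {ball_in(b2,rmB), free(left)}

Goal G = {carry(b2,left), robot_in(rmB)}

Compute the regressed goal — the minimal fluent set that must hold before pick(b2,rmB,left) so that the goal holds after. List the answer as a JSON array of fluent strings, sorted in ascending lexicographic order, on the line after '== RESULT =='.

Compute (G \ add) ∪ pre:
  G ∩ del = {}  (empty — regression defined)
  G \ add = {carry(b2,left), robot_in(rmB)} \ {carry(b2,left)} = {robot_in(rmB)}
  ∪ pre   = {robot_in(rmB)} ∪ {ball_in(b2,rmB), free(left), robot_in(rmB)}
          = {ball_in(b2,rmB), free(left), robot_in(rmB)}

== RESULT ==
["ball_in(b2,rmB)", "free(left)", "robot_in(rmB)"]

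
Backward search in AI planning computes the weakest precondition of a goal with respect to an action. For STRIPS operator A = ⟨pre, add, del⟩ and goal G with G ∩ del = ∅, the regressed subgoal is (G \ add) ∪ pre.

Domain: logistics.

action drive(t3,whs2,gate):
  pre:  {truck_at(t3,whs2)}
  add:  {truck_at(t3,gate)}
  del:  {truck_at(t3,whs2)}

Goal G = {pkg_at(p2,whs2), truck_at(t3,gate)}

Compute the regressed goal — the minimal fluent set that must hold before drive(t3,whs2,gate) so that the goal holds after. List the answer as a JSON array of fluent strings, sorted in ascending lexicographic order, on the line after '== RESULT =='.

Compute (G \ add) ∪ pre:
  G ∩ del = {}  (empty — regression defined)
  G \ add = {pkg_at(p2,whs2), truck_at(t3,gate)} \ {truck_at(t3,gate)} = {pkg_at(p2,whs2)}
  ∪ pre   = {pkg_at(p2,whs2)} ∪ {truck_at(t3,whs2)}
          = {pkg_at(p2,whs2), truck_at(t3,whs2)}

== RESULT ==
["pkg_at(p2,whs2)", "truck_at(t3,whs2)"]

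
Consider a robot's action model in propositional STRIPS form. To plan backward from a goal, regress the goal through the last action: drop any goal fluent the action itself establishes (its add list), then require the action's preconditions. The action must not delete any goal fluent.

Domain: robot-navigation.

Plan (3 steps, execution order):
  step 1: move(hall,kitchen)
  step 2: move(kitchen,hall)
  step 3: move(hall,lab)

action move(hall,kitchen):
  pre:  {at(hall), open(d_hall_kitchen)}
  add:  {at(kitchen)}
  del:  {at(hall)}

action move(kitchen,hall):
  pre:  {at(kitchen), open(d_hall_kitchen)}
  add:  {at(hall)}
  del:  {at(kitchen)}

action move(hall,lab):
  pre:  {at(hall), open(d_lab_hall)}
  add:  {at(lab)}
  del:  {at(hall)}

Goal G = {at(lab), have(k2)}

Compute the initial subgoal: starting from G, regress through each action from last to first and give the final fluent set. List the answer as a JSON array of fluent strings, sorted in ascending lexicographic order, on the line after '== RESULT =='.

Regress step by step:
  through step 3 (move(hall,lab)): drop {at(lab)}, keep {have(k2)}, require {at(hall), open(d_lab_hall)}
    → {at(hall), have(k2), open(d_lab_hall)}
  through step 2 (move(kitchen,hall)): drop {at(hall)}, keep {have(k2), open(d_lab_hall)}, require {at(kitchen), open(d_hall_kitchen)}
    → {at(kitchen), have(k2), open(d_hall_kitchen), open(d_lab_hall)}
  through step 1 (move(hall,kitchen)): drop {at(kitchen)}, keep {have(k2), open(d_hall_kitchen), open(d_lab_hall)}, require {at(hall), open(d_hall_kitchen)}
    → {at(hall), have(k2), open(d_hall_kitchen), open(d_lab_hall)}

== RESULT ==
["at(hall)", "have(k2)", "open(d_hall_kitchen)", "open(d_lab_hall)"]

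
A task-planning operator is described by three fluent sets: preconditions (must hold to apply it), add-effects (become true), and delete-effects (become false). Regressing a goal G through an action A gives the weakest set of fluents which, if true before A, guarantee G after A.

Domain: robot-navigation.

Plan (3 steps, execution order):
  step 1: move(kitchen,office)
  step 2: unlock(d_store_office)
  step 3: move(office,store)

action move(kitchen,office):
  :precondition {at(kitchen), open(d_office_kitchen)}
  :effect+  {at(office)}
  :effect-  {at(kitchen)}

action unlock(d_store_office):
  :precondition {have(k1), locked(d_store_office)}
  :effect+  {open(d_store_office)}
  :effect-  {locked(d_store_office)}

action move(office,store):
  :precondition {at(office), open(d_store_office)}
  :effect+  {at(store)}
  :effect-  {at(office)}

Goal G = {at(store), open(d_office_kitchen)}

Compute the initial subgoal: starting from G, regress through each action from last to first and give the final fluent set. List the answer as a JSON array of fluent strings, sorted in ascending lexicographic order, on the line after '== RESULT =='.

Regress step by step:
  through step 3 (move(office,store)): drop {at(store)}, keep {open(d_office_kitchen)}, require {at(office), open(d_store_office)}
    → {at(office), open(d_office_kitchen), open(d_store_office)}
  through step 2 (unlock(d_store_office)): drop {open(d_store_office)}, keep {at(office), open(d_office_kitchen)}, require {have(k1), locked(d_store_office)}
    → {at(office), have(k1), locked(d_store_office), open(d_office_kitchen)}
  through step 1 (move(kitchen,office)): drop {at(office)}, keep {have(k1), locked(d_store_office), open(d_office_kitchen)}, require {at(kitchen), open(d_office_kitchen)}
    → {at(kitchen), have(k1), locked(d_store_office), open(d_office_kitchen)}

== RESULT ==
["at(kitchen)", "have(k1)", "locked(d_store_office)", "open(d_office_kitchen)"]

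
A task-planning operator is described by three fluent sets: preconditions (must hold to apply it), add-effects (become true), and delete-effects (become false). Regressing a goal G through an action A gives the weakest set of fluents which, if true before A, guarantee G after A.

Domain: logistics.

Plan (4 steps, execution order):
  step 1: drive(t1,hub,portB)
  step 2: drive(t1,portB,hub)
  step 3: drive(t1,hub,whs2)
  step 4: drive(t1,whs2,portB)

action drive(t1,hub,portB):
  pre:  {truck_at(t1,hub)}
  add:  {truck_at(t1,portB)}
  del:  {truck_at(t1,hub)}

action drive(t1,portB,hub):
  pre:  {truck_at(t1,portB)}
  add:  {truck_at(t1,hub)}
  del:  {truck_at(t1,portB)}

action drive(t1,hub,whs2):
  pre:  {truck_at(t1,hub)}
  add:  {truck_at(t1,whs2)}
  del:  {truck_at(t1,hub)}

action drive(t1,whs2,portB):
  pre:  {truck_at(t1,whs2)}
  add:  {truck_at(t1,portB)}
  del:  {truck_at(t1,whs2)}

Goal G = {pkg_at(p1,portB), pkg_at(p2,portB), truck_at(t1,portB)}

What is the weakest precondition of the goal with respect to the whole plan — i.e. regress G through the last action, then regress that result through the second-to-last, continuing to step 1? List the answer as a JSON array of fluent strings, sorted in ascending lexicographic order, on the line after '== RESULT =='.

Work backward from the goal:
  through step 4 (drive(t1,whs2,portB)): drop {truck_at(t1,portB)}, keep {pkg_at(p1,portB), pkg_at(p2,portB)}, require {truck_at(t1,whs2)}
    → {pkg_at(p1,portB), pkg_at(p2,portB), truck_at(t1,whs2)}
  through step 3 (drive(t1,hub,whs2)): drop {truck_at(t1,whs2)}, keep {pkg_at(p1,portB), pkg_at(p2,portB)}, require {truck_at(t1,hub)}
    → {pkg_at(p1,portB), pkg_at(p2,portB), truck_at(t1,hub)}
  through step 2 (drive(t1,portB,hub)): drop {truck_at(t1,hub)}, keep {pkg_at(p1,portB), pkg_at(p2,portB)}, require {truck_at(t1,portB)}
    → {pkg_at(p1,portB), pkg_at(p2,portB), truck_at(t1,portB)}
  through step 1 (drive(t1,hub,portB)): drop {truck_at(t1,portB)}, keep {pkg_at(p1,portB), pkg_at(p2,portB)}, require {truck_at(t1,hub)}
    → {pkg_at(p1,portB), pkg_at(p2,portB), truck_at(t1,hub)}

== RESULT ==
["pkg_at(p1,portB)", "pkg_at(p2,portB)", "truck_at(t1,hub)"]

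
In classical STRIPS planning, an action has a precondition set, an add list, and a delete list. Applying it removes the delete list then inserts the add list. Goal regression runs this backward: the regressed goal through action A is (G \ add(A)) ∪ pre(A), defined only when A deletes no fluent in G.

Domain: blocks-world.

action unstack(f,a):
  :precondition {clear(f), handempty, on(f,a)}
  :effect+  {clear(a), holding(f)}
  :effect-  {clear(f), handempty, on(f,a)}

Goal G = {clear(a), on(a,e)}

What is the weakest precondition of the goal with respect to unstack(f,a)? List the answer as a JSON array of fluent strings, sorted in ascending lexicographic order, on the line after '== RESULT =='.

Compute (G \ add) ∪ pre:
  G ∩ del = {}  (empty — regression defined)
  G \ add = {clear(a), on(a,e)} \ {clear(a), holding(f)} = {on(a,e)}
  ∪ pre   = {on(a,e)} ∪ {clear(f), handempty, on(f,a)}
          = {clear(f), handempty, on(a,e), on(f,a)}

== RESULT ==
["clear(f)", "handempty", "on(a,e)", "on(f,a)"]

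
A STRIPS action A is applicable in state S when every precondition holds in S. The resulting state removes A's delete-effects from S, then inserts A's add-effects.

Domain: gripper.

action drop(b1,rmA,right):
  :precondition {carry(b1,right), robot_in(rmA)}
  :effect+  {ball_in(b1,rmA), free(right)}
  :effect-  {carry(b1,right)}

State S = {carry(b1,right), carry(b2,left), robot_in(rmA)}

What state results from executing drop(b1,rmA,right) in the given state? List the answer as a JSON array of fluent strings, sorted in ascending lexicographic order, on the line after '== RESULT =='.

Progress:
  pre ⊆ S: {carry(b1,right), robot_in(rmA)} ⊆ S  — applicable
  S \ del = {carry(b2,left), robot_in(rmA)}
  ∪ add   = {ball_in(b1,rmA), carry(b2,left), free(right), robot_in(rmA)}

== RESULT ==
["ball_in(b1,rmA)", "carry(b2,left)", "free(right)", "robot_in(rmA)"]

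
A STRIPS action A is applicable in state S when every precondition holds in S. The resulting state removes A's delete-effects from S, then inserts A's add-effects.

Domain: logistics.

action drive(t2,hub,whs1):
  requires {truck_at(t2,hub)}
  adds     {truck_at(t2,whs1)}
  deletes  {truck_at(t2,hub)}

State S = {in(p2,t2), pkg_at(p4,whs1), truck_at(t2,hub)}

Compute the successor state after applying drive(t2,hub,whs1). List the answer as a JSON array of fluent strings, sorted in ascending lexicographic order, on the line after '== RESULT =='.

Progress:
  pre ⊆ S: {truck_at(t2,hub)} ⊆ S  — applicable
  S \ del = {in(p2,t2), pkg_at(p4,whs1)}
  ∪ add   = {in(p2,t2), pkg_at(p4,whs1), truck_at(t2,whs1)}

== RESULT ==
["in(p2,t2)", "pkg_at(p4,whs1)", "truck_at(t2,whs1)"]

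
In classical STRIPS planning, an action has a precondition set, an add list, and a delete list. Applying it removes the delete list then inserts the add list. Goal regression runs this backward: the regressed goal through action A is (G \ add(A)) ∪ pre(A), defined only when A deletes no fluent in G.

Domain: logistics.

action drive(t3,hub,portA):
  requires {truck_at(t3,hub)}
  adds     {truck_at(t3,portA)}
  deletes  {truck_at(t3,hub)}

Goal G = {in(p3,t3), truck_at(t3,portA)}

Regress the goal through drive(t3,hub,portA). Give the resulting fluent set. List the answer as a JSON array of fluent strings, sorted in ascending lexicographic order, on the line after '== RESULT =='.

Compute (G \ add) ∪ pre:
  G ∩ del = {}  (empty — regression defined)
  G \ add = {in(p3,t3), truck_at(t3,portA)} \ {truck_at(t3,portA)} = {in(p3,t3)}
  ∪ pre   = {in(p3,t3)} ∪ {truck_at(t3,hub)}
          = {in(p3,t3), truck_at(t3,hub)}

== RESULT ==
["in(p3,t3)", "truck_at(t3,hub)"]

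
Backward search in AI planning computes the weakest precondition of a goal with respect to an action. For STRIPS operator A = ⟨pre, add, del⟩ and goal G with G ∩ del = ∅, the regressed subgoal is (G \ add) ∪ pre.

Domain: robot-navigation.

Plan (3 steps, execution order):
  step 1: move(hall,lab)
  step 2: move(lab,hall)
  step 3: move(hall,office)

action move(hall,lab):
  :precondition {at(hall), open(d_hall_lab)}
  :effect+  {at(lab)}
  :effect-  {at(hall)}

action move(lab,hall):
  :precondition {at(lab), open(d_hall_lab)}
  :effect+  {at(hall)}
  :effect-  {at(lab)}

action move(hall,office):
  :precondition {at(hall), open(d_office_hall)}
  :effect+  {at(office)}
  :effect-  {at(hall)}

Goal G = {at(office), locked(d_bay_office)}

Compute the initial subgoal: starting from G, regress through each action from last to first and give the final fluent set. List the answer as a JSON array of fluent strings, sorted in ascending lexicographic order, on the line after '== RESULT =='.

Regress step by step:
  through step 3 (move(hall,office)): drop {at(office)}, keep {locked(d_bay_office)}, require {at(hall), open(d_office_hall)}
    → {at(hall), locked(d_bay_office), open(d_office_hall)}
  through step 2 (move(lab,hall)): drop {at(hall)}, keep {locked(d_bay_office), open(d_office_hall)}, require {at(lab), open(d_hall_lab)}
    → {at(lab), locked(d_bay_office), open(d_hall_lab), open(d_office_hall)}
  through step 1 (move(hall,lab)): drop {at(lab)}, keep {locked(d_bay_office), open(d_hall_lab), open(d_office_hall)}, require {at(hall), open(d_hall_lab)}
    → {at(hall), locked(d_bay_office), open(d_hall_lab), open(d_office_hall)}

== RESULT ==
["at(hall)", "locked(d_bay_office)", "open(d_hall_lab)", "open(d_office_hall)"]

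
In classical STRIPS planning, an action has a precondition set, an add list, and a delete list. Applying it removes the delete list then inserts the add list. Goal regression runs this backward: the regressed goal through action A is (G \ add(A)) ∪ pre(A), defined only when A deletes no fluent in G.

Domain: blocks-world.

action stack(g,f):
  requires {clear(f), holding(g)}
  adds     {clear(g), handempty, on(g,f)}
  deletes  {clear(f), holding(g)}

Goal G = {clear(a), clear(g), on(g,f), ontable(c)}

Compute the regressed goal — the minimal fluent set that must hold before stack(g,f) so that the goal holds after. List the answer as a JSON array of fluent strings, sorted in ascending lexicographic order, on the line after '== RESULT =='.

Compute (G \ add) ∪ pre:
  G ∩ del = {}  (empty — regression defined)
  G \ add = {clear(a), clear(g), on(g,f), ontable(c)} \ {clear(g), handempty, on(g,f)} = {clear(a), ontable(c)}
  ∪ pre   = {clear(a), ontable(c)} ∪ {clear(f), holding(g)}
          = {clear(a), clear(f), holding(g), ontable(c)}

== RESULT ==
["clear(a)", "clear(f)", "holding(g)", "ontable(c)"]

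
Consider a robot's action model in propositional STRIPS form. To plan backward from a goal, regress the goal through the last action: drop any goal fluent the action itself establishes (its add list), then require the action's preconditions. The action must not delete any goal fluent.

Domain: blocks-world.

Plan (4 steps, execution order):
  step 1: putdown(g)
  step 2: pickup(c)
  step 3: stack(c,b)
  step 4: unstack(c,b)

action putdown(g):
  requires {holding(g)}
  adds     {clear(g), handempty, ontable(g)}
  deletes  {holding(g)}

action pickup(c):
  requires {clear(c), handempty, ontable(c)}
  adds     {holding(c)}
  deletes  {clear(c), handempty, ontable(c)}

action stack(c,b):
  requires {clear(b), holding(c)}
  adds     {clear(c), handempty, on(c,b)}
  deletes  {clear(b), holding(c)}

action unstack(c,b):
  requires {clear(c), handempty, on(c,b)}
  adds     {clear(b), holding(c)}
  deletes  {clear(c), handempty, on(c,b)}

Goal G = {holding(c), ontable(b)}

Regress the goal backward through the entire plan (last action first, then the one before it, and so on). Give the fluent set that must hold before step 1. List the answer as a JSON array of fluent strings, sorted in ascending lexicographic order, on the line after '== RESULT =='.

Work backward from the goal:
  through step 4 (unstack(c,b)): drop {holding(c)}, keep {ontable(b)}, require {clear(c), handempty, on(c,b)}
    → {clear(c), handempty, on(c,b), ontable(b)}
  through step 3 (stack(c,b)): drop {clear(c), handempty, on(c,b)}, keep {ontable(b)}, require {clear(b), holding(c)}
    → {clear(b), holding(c), ontable(b)}
  through step 2 (pickup(c)): drop {holding(c)}, keep {clear(b), ontable(b)}, require {clear(c), handempty, ontable(c)}
    → {clear(b), clear(c), handempty, ontable(b), ontable(c)}
  through step 1 (putdown(g)): drop {handempty}, keep {clear(b), clear(c), ontable(b), ontable(c)}, require {holding(g)}
    → {clear(b), clear(c), holding(g), ontable(b), ontable(c)}

== RESULT ==
["clear(b)", "clear(c)", "holding(g)", "ontable(b)", "ontable(c)"]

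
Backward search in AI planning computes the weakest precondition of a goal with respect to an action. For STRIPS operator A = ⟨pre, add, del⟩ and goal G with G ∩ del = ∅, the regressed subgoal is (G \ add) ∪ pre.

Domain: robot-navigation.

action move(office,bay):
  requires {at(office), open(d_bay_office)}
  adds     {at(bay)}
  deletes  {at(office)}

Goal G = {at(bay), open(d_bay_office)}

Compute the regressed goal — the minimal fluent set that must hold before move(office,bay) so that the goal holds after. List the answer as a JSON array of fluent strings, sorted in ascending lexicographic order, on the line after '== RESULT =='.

Regress:
  G ∩ del = {}  (empty — regression defined)
  G \ add = {at(bay), open(d_bay_office)} \ {at(bay)} = {open(d_bay_office)}
  ∪ pre   = {open(d_bay_office)} ∪ {at(office), open(d_bay_office)}
          = {at(office), open(d_bay_office)}

== RESULT ==
["at(office)", "open(d_bay_office)"]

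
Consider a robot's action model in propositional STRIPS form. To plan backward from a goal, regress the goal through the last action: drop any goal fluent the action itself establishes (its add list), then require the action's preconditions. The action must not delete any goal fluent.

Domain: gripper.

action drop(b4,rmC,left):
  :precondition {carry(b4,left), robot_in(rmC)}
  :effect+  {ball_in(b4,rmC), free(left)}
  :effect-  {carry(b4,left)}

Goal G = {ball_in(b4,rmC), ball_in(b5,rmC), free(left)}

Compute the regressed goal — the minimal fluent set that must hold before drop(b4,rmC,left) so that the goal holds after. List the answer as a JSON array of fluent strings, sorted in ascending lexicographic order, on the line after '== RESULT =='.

Compute (G \ add) ∪ pre:
  G ∩ del = {}  (empty — regression defined)
  G \ add = {ball_in(b4,rmC), ball_in(b5,rmC), free(left)} \ {ball_in(b4,rmC), free(left)} = {ball_in(b5,rmC)}
  ∪ pre   = {ball_in(b5,rmC)} ∪ {carry(b4,left), robot_in(rmC)}
          = {ball_in(b5,rmC), carry(b4,left), robot_in(rmC)}

== RESULT ==
["ball_in(b5,rmC)", "carry(b4,left)", "robot_in(rmC)"]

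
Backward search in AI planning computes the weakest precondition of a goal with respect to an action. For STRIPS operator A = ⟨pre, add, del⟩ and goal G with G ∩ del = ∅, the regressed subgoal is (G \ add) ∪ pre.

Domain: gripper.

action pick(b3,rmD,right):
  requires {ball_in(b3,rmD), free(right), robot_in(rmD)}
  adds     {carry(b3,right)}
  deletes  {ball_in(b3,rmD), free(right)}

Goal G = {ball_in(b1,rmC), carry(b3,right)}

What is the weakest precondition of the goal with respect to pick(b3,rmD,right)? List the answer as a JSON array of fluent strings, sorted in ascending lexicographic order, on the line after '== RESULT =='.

Regress:
  G ∩ del = {}  (empty — regression defined)
  G \ add = {ball_in(b1,rmC), carry(b3,right)} \ {carry(b3,right)} = {ball_in(b1,rmC)}
  ∪ pre   = {ball_in(b1,rmC)} ∪ {ball_in(b3,rmD), free(right), robot_in(rmD)}
          = {ball_in(b1,rmC), ball_in(b3,rmD), free(right), robot_in(rmD)}

== RESULT ==
["ball_in(b1,rmC)", "ball_in(b3,rmD)", "free(right)", "robot_in(rmD)"]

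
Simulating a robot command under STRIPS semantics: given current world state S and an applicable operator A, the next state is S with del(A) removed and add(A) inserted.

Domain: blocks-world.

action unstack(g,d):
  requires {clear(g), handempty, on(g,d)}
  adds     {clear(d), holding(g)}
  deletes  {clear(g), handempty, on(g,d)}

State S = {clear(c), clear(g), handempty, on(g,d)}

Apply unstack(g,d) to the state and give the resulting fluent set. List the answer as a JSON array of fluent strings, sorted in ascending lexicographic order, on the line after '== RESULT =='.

Compute (S \ del) ∪ add:
  pre ⊆ S: {clear(g), handempty, on(g,d)} ⊆ S  — applicable
  S \ del = {clear(c)}
  ∪ add   = {clear(c), clear(d), holding(g)}

== RESULT ==
["clear(c)", "clear(d)", "holding(g)"]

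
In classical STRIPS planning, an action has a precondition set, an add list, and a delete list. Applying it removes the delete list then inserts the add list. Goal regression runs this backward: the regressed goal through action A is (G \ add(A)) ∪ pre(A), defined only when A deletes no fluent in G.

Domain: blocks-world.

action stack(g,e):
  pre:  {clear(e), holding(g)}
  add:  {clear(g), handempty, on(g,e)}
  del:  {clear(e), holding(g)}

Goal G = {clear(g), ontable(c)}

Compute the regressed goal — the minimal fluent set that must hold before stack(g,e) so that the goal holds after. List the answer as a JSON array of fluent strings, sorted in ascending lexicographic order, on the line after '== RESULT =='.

Compute (G \ add) ∪ pre:
  G ∩ del = {}  (empty — regression defined)
  G \ add = {clear(g), ontable(c)} \ {clear(g), handempty, on(g,e)} = {ontable(c)}
  ∪ pre   = {ontable(c)} ∪ {clear(e), holding(g)}
          = {clear(e), holding(g), ontable(c)}

== RESULT ==
["clear(e)", "holding(g)", "ontable(c)"]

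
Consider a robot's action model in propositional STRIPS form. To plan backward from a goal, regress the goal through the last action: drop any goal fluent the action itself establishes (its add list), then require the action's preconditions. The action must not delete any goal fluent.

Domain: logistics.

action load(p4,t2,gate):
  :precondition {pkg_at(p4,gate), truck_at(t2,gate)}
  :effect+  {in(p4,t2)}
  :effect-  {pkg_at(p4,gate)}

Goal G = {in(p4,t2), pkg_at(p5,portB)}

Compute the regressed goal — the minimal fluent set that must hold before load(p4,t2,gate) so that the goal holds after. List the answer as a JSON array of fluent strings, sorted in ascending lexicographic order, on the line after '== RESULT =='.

Compute (G \ add) ∪ pre:
  G ∩ del = {}  (empty — regression defined)
  G \ add = {in(p4,t2), pkg_at(p5,portB)} \ {in(p4,t2)} = {pkg_at(p5,portB)}
  ∪ pre   = {pkg_at(p5,portB)} ∪ {pkg_at(p4,gate), truck_at(t2,gate)}
          = {pkg_at(p4,gate), pkg_at(p5,portB), truck_at(t2,gate)}

== RESULT ==
["pkg_at(p4,gate)", "pkg_at(p5,portB)", "truck_at(t2,gate)"]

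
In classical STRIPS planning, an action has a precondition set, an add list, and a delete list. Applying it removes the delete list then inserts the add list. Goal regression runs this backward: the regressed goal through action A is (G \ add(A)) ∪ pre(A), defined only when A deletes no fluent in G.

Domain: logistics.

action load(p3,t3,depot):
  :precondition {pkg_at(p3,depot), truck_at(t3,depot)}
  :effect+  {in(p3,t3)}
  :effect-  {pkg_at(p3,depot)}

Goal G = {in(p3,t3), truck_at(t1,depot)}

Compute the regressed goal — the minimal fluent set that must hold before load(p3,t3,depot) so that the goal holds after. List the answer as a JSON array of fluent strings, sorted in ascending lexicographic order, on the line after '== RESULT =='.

Compute (G \ add) ∪ pre:
  G ∩ del = {}  (empty — regression defined)
  G \ add = {in(p3,t3), truck_at(t1,depot)} \ {in(p3,t3)} = {truck_at(t1,depot)}
  ∪ pre   = {truck_at(t1,depot)} ∪ {pkg_at(p3,depot), truck_at(t3,depot)}
          = {pkg_at(p3,depot), truck_at(t1,depot), truck_at(t3,depot)}

== RESULT ==
["pkg_at(p3,depot)", "truck_at(t1,depot)", "truck_at(t3,depot)"]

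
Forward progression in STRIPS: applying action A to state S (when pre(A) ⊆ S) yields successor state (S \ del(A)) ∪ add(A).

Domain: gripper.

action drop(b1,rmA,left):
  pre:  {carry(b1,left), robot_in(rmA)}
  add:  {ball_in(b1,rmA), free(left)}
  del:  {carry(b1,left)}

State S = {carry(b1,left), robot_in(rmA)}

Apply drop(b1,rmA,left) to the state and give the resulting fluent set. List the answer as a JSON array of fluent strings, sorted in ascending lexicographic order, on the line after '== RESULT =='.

Progress:
  pre ⊆ S: {carry(b1,left), robot_in(rmA)} ⊆ S  — applicable
  S \ del = {robot_in(rmA)}
  ∪ add   = {ball_in(b1,rmA), free(left), robot_in(rmA)}

== RESULT ==
["ball_in(b1,rmA)", "free(left)", "robot_in(rmA)"]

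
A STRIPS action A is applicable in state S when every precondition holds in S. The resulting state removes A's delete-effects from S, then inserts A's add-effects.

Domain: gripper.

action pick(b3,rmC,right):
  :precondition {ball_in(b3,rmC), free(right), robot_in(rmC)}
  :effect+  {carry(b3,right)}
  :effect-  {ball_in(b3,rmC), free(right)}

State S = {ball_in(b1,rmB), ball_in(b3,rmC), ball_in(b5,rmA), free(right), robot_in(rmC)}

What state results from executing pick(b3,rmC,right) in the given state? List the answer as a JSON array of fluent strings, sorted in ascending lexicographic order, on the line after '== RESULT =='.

Compute (S \ del) ∪ add:
  pre ⊆ S: {ball_in(b3,rmC), free(right), robot_in(rmC)} ⊆ S  — applicable
  S \ del = {ball_in(b1,rmB), ball_in(b5,rmA), robot_in(rmC)}
  ∪ add   = {ball_in(b1,rmB), ball_in(b5,rmA), carry(b3,right), robot_in(rmC)}

== RESULT ==
["ball_in(b1,rmB)", "ball_in(b5,rmA)", "carry(b3,right)", "robot_in(rmC)"]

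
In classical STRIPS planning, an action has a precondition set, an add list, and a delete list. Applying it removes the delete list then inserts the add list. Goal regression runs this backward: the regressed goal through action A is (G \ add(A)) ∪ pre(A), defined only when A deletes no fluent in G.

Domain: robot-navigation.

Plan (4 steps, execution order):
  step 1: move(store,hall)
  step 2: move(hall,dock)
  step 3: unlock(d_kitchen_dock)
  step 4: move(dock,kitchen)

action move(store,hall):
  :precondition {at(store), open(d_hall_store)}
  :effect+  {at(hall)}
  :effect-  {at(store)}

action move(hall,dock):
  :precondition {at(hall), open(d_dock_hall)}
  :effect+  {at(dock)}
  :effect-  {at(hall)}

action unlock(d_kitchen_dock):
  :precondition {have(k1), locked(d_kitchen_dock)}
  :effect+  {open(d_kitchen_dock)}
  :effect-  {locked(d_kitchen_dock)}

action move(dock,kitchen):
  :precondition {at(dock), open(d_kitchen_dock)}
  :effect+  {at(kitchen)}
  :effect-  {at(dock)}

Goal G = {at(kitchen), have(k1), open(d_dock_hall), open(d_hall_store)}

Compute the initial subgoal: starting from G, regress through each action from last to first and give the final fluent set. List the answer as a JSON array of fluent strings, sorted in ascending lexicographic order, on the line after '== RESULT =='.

Regress step by step:
  through step 4 (move(dock,kitchen)): drop {at(kitchen)}, keep {have(k1), open(d_dock_hall), open(d_hall_store)}, require {at(dock), open(d_kitchen_dock)}
    → {at(dock), have(k1), open(d_dock_hall), open(d_hall_store), open(d_kitchen_dock)}
  through step 3 (unlock(d_kitchen_dock)): drop {open(d_kitchen_dock)}, keep {at(dock), have(k1), open(d_dock_hall), open(d_hall_store)}, require {have(k1), locked(d_kitchen_dock)}
    → {at(dock), have(k1), locked(d_kitchen_dock), open(d_dock_hall), open(d_hall_store)}
  through step 2 (move(hall,dock)): drop {at(dock)}, keep {have(k1), locked(d_kitchen_dock), open(d_dock_hall), open(d_hall_store)}, require {at(hall), open(d_dock_hall)}
    → {at(hall), have(k1), locked(d_kitchen_dock), open(d_dock_hall), open(d_hall_store)}
  through step 1 (move(store,hall)): drop {at(hall)}, keep {have(k1), locked(d_kitchen_dock), open(d_dock_hall), open(d_hall_store)}, require {at(store), open(d_hall_store)}
    → {at(store), have(k1), locked(d_kitchen_dock), open(d_dock_hall), open(d_hall_store)}

== RESULT ==
["at(store)", "have(k1)", "locked(d_kitchen_dock)", "open(d_dock_hall)", "open(d_hall_store)"]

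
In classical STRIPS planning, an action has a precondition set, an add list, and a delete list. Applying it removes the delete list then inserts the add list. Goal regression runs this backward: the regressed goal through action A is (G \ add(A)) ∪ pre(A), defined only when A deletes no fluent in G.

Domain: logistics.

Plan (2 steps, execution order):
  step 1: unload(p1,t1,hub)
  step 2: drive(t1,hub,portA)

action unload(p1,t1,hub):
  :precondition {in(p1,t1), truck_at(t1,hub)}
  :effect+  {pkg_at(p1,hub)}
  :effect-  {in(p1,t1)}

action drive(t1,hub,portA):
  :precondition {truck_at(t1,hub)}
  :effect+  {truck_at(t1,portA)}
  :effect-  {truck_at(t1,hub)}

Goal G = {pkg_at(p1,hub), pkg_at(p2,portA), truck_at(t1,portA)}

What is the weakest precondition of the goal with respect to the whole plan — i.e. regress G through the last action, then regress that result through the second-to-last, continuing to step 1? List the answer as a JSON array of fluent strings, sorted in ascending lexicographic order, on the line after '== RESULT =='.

Work backward from the goal:
  through step 2 (drive(t1,hub,portA)): drop {truck_at(t1,portA)}, keep {pkg_at(p1,hub), pkg_at(p2,portA)}, require {truck_at(t1,hub)}
    → {pkg_at(p1,hub), pkg_at(p2,portA), truck_at(t1,hub)}
  through step 1 (unload(p1,t1,hub)): drop {pkg_at(p1,hub)}, keep {pkg_at(p2,portA), truck_at(t1,hub)}, require {in(p1,t1), truck_at(t1,hub)}
    → {in(p1,t1), pkg_at(p2,portA), truck_at(t1,hub)}

== RESULT ==
["in(p1,t1)", "pkg_at(p2,portA)", "truck_at(t1,hub)"]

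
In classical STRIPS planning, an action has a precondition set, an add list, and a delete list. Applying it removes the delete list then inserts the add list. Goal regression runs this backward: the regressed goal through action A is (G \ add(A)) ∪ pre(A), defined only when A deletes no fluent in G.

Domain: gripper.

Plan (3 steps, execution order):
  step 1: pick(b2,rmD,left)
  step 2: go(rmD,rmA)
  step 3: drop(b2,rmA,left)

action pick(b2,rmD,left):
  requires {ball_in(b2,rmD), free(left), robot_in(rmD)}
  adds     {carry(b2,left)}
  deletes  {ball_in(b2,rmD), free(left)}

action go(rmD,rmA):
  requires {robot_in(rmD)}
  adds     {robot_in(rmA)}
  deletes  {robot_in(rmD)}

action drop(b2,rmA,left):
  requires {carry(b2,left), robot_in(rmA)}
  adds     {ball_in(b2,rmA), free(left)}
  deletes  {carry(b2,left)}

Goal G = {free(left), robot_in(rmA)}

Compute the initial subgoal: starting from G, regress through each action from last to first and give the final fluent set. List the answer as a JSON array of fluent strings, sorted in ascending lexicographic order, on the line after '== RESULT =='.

Work backward from the goal:
  through step 3 (drop(b2,rmA,left)): drop {free(left)}, keep {robot_in(rmA)}, require {carry(b2,left), robot_in(rmA)}
    → {carry(b2,left), robot_in(rmA)}
  through step 2 (go(rmD,rmA)): drop {robot_in(rmA)}, keep {carry(b2,left)}, require {robot_in(rmD)}
    → {carry(b2,left), robot_in(rmD)}
  through step 1 (pick(b2,rmD,left)): drop {carry(b2,left)}, keep {robot_in(rmD)}, require {ball_in(b2,rmD), free(left), robot_in(rmD)}
    → {ball_in(b2,rmD), free(left), robot_in(rmD)}

== RESULT ==
["ball_in(b2,rmD)", "free(left)", "robot_in(rmD)"]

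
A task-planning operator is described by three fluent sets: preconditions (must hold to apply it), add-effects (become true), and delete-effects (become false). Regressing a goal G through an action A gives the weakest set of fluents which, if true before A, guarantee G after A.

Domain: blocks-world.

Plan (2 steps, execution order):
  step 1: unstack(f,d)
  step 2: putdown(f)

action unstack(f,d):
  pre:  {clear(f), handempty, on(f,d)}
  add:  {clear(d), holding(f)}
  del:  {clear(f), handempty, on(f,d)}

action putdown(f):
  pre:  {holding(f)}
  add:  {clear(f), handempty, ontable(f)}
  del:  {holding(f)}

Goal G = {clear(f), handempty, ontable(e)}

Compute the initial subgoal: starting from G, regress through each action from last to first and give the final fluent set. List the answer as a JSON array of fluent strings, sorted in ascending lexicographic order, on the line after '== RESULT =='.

Work backward from the goal:
  through step 2 (putdown(f)): drop {clear(f), handempty}, keep {ontable(e)}, require {holding(f)}
    → {holding(f), ontable(e)}
  through step 1 (unstack(f,d)): drop {holding(f)}, keep {ontable(e)}, require {clear(f), handempty, on(f,d)}
    → {clear(f), handempty, on(f,d), ontable(e)}

== RESULT ==
["clear(f)", "handempty", "on(f,d)", "ontable(e)"]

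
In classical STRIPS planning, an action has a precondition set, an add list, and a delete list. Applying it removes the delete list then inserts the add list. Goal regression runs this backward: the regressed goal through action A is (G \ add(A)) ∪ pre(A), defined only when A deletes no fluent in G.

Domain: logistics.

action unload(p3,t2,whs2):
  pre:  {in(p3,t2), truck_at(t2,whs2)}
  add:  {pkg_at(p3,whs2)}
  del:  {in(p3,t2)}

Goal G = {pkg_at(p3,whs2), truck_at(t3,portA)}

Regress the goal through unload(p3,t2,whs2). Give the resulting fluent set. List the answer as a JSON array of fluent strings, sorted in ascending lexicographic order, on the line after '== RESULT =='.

Compute (G \ add) ∪ pre:
  G ∩ del = {}  (empty — regression defined)
  G \ add = {pkg_at(p3,whs2), truck_at(t3,portA)} \ {pkg_at(p3,whs2)} = {truck_at(t3,portA)}
  ∪ pre   = {truck_at(t3,portA)} ∪ {in(p3,t2), truck_at(t2,whs2)}
          = {in(p3,t2), truck_at(t2,whs2), truck_at(t3,portA)}

== RESULT ==
["in(p3,t2)", "truck_at(t2,whs2)", "truck_at(t3,portA)"]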